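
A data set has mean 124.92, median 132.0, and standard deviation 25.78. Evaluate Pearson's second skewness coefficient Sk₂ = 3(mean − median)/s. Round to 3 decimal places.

Sk₂ = 3(124.92 − 132.0) / 25.78 = 3 × -7.0800 / 25.78
    = -21.2400 / 25.78 ≈ -0.824

-0.824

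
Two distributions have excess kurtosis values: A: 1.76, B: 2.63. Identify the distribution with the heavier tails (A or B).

Higher excess kurtosis ⇒ heavier tails relative to the normal distribution.
1.76 vs 2.63: the larger is 2.63, so B has heavier tails.

B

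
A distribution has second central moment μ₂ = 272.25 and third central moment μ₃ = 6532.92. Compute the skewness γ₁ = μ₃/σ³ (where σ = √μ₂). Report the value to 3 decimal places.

1.454

σ = √μ₂ = √272.25 = 16.50000
σ³ = μ₂^(3/2) = 4492.12500
γ₁ = μ₃/σ³ = 6532.92 / 4492.12500 ≈ 1.454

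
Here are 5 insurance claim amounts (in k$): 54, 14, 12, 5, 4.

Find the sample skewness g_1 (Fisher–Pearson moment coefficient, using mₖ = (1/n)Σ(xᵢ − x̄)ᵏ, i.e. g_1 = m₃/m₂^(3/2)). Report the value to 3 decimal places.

x̄ = (54 + 14 + 12 + 5 + 4) / 5 = 17.8000
deviations (xᵢ − x̄): 36.2000, -3.8000, -5.8000, -12.8000, -13.8000
Σ(xᵢ − x̄)² = 1712.8000 ⇒ m₂ = 1712.8000/5 = 342.56000
Σ(xᵢ − x̄)³ = 42462.7200 ⇒ m₃ = 42462.7200/5 = 8492.54400
m₂^(3/2) = 342.56000^(1.5) = 6340.22945
g_1 = m₃ / m₂^(3/2) = 8492.54400 / 6340.22945 ≈ 1.339

1.339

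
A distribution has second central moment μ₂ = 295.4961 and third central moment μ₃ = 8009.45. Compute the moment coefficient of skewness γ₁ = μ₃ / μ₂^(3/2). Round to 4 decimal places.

σ = √μ₂ = √295.4961 = 17.19000
σ³ = μ₂^(3/2) = 5079.57796
γ₁ = μ₃/σ³ = 8009.45 / 5079.57796 ≈ 1.5768

1.5768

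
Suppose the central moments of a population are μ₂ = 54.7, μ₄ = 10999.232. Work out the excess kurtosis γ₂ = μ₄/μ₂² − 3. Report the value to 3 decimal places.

μ₂² = 54.7² = 2992.09000
μ₄/μ₂² = 10999.232 / 2992.09000 = 3.67610
γ₂ = 3.67610 − 3 ≈ 0.676

0.676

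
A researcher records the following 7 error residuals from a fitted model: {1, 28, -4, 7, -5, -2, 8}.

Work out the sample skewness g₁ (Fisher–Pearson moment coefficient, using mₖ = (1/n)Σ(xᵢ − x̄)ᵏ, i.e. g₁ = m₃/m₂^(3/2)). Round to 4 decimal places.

1.2861

x̄ = (1 + 28 - 4 + 7 - 5 - 2 + 8) / 7 = 4.7143
deviations (xᵢ − x̄): -3.7143, 23.2857, -8.7143, 2.2857, -9.7143, -6.7143, 3.2857
Σ(xᵢ − x̄)² = 787.4286 ⇒ m₂ = 787.4286/7 = 112.48980
Σ(xᵢ − x̄)³ = 10741.1020 ⇒ m₃ = 10741.1020/7 = 1534.44315
m₂^(3/2) = 112.48980^(1.5) = 1193.08035
g₁ = m₃ / m₂^(3/2) = 1534.44315 / 1193.08035 ≈ 1.2861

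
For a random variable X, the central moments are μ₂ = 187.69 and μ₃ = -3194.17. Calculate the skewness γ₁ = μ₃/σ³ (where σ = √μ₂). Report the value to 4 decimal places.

-1.2422

σ = √μ₂ = √187.69 = 13.70000
σ³ = μ₂^(3/2) = 2571.35300
γ₁ = μ₃/σ³ = -3194.17 / 2571.35300 ≈ -1.2422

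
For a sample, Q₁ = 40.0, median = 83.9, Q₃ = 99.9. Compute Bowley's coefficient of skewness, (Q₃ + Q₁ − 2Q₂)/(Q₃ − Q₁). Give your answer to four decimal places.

numerator: Q₃ + Q₁ − 2Q₂ = 99.9 + 40.0 − 2×83.9 = -27.9000
denominator: Q₃ − Q₁ = 99.9 − 40.0 = 59.9000
Bowley skewness = -27.9000 / 59.9000 ≈ -0.4658

-0.4658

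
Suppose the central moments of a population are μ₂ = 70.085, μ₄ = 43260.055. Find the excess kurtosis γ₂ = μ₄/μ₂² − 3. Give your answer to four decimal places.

5.8072

μ₂² = 70.085² = 4911.90722
μ₄/μ₂² = 43260.055 / 4911.90722 = 8.80718
γ₂ = 8.80718 − 3 ≈ 5.8072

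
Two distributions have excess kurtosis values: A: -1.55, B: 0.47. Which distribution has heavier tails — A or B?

Higher excess kurtosis ⇒ heavier tails relative to the normal distribution.
-1.55 vs 0.47: the larger is 0.47, so B has heavier tails. (B is leptokurtic — heavier-than-normal tails; the other is platykurtic.)

B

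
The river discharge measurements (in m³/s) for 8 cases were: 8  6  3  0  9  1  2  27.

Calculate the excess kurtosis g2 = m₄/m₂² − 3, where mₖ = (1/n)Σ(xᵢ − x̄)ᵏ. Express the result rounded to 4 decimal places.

x̄ = 7.0000
Σ(xᵢ − x̄)² = 532.0000 ⇒ m₂ = 66.50000
Σ(xᵢ − x̄)⁴ = 164596.0000 ⇒ m₄ = 20574.50000
m₂² = 4422.25000
g2 = m₄/m₂² − 3 = 4.65250 − 3 ≈ 1.6525

1.6525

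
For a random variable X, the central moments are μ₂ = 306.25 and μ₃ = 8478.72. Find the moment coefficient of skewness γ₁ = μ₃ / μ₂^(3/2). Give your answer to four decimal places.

1.5820

σ = √μ₂ = √306.25 = 17.50000
σ³ = μ₂^(3/2) = 5359.37500
γ₁ = μ₃/σ³ = 8478.72 / 5359.37500 ≈ 1.5820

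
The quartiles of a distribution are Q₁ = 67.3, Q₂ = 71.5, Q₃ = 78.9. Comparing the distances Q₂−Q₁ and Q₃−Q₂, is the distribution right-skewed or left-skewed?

right-skewed

Q₂ − Q₁ = 4.2;  Q₃ − Q₂ = 7.4
Q₃ − Q₂ > Q₂ − Q₁ ⇒ the upper half is more spread out ⇒ right-skewed.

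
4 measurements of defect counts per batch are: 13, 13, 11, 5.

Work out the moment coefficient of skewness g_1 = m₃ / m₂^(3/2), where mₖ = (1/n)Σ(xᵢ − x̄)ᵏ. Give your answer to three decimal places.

-0.958

x̄ = (13 + 13 + 11 + 5) / 4 = 10.5000
deviations (xᵢ − x̄): 2.5000, 2.5000, 0.5000, -5.5000
Σ(xᵢ − x̄)² = 43.0000 ⇒ m₂ = 43.0000/4 = 10.75000
Σ(xᵢ − x̄)³ = -135.0000 ⇒ m₃ = -135.0000/4 = -33.75000
m₂^(3/2) = 10.75000^(1.5) = 35.24623
g_1 = m₃ / m₂^(3/2) = -33.75000 / 35.24623 ≈ -0.958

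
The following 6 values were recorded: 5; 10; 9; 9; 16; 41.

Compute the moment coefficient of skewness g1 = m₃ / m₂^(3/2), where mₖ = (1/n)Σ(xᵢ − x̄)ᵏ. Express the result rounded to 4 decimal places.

x̄ = (5 + 10 + 9 + 9 + 16 + 41) / 6 = 15.0000
deviations (xᵢ − x̄): -10.0000, -5.0000, -6.0000, -6.0000, 1.0000, 26.0000
Σ(xᵢ − x̄)² = 874.0000 ⇒ m₂ = 874.0000/6 = 145.66667
Σ(xᵢ − x̄)³ = 16020.0000 ⇒ m₃ = 16020.0000/6 = 2670.00000
m₂^(3/2) = 145.66667^(1.5) = 1758.08664
g1 = m₃ / m₂^(3/2) = 2670.00000 / 1758.08664 ≈ 1.5187

1.5187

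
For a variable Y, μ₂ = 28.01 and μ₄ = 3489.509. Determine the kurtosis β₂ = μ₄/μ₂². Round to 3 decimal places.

4.448

μ₂² = 28.01² = 784.56010
μ₄/μ₂² = 3489.509 / 784.56010 = 4.44773
β₂ ≈ 4.448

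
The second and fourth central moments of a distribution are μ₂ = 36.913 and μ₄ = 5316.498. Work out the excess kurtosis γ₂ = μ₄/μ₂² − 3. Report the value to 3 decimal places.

μ₂² = 36.913² = 1362.56957
μ₄/μ₂² = 5316.498 / 1362.56957 = 3.90182
γ₂ = 3.90182 − 3 ≈ 0.902

0.902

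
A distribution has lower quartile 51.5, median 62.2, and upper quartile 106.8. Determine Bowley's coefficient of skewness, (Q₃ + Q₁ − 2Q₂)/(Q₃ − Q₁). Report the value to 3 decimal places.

numerator: Q₃ + Q₁ − 2Q₂ = 106.8 + 51.5 − 2×62.2 = 33.9000
denominator: Q₃ − Q₁ = 106.8 − 51.5 = 55.3000
Bowley skewness = 33.9000 / 55.3000 ≈ 0.613

0.613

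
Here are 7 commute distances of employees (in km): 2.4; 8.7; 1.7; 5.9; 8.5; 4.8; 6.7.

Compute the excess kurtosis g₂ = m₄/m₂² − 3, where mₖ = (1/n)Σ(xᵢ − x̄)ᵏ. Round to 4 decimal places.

x̄ = 5.5286
Σ(xᵢ − x̄)² = 45.3743 ⇒ m₂ = 6.48204
Σ(xᵢ − x̄)⁴ = 491.9644 ⇒ m₄ = 70.28063
m₂² = 42.01685
g₂ = m₄/m₂² − 3 = 1.67268 − 3 ≈ -1.3273

-1.3273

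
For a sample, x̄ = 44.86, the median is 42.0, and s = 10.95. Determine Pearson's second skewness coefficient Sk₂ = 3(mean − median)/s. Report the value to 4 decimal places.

Sk₂ = 3(44.86 − 42.0) / 10.95 = 3 × 2.8600 / 10.95
    = 8.5800 / 10.95 ≈ 0.7836

0.7836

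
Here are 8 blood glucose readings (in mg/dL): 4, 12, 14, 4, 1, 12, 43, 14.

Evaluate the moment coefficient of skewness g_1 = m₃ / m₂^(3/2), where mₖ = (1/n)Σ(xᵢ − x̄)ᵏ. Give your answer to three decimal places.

x̄ = (4 + 12 + 14 + 4 + 1 + 12 + 43 + 14) / 8 = 13.0000
deviations (xᵢ − x̄): -9.0000, -1.0000, 1.0000, -9.0000, -12.0000, -1.0000, 30.0000, 1.0000
Σ(xᵢ − x̄)² = 1210.0000 ⇒ m₂ = 1210.0000/8 = 151.25000
Σ(xᵢ − x̄)³ = 23814.0000 ⇒ m₃ = 23814.0000/8 = 2976.75000
m₂^(3/2) = 151.25000^(1.5) = 1860.12905
g_1 = m₃ / m₂^(3/2) = 2976.75000 / 1860.12905 ≈ 1.600

1.600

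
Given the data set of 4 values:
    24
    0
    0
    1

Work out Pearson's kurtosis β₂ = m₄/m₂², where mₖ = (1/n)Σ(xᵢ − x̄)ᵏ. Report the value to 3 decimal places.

x̄ = 6.2500
Σ(xᵢ − x̄)² = 420.7500 ⇒ m₂ = 105.18750
Σ(xᵢ − x̄)⁴ = 103075.8281 ⇒ m₄ = 25768.95703
m₂² = 11064.41016
β₂ = m₄/m₂² = 25768.95703 / 11064.41016 ≈ 2.329

2.329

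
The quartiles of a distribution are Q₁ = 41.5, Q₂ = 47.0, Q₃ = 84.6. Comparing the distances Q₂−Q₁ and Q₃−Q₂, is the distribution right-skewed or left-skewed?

Q₂ − Q₁ = 5.5;  Q₃ − Q₂ = 37.6
Q₃ − Q₂ > Q₂ − Q₁ ⇒ the upper half is more spread out ⇒ right-skewed.

right-skewed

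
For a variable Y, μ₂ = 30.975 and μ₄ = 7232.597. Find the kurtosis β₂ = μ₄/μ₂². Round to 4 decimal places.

7.5383

μ₂² = 30.975² = 959.45063
μ₄/μ₂² = 7232.597 / 959.45063 = 7.53827
β₂ ≈ 7.5383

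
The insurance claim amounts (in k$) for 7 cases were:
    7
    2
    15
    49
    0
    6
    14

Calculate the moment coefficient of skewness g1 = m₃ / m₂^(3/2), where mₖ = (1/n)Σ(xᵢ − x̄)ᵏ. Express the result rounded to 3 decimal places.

x̄ = (7 + 2 + 15 + 49 + 0 + 6 + 14) / 7 = 13.2857
deviations (xᵢ − x̄): -6.2857, -11.2857, 1.7143, 35.7143, -13.2857, -7.2857, 0.7143
Σ(xᵢ − x̄)² = 1675.4286 ⇒ m₂ = 1675.4286/7 = 239.34694
Σ(xᵢ − x̄)³ = 41141.7551 ⇒ m₃ = 41141.7551/7 = 5877.39359
m₂^(3/2) = 239.34694^(1.5) = 3702.89857
g1 = m₃ / m₂^(3/2) = 5877.39359 / 3702.89857 ≈ 1.587

1.587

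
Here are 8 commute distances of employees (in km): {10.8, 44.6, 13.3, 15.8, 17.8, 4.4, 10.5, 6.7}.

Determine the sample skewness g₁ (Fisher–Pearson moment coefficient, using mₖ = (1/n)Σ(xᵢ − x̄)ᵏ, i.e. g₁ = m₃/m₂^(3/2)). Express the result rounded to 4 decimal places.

1.7259

x̄ = (10.8 + 44.6 + 13.3 + 15.8 + 17.8 + 4.4 + 10.5 + 6.7) / 8 = 15.4875
deviations (xᵢ − x̄): -4.6875, 29.1125, -2.1875, 0.3125, 2.3125, -11.0875, -4.9875, -8.7875
Σ(xᵢ − x̄)² = 1104.7688 ⇒ m₂ = 1104.7688/8 = 138.09609
Σ(xᵢ − x̄)³ = 22407.2198 ⇒ m₃ = 22407.2198/8 = 2800.90248
m₂^(3/2) = 138.09609^(1.5) = 1622.82650
g₁ = m₃ / m₂^(3/2) = 2800.90248 / 1622.82650 ≈ 1.7259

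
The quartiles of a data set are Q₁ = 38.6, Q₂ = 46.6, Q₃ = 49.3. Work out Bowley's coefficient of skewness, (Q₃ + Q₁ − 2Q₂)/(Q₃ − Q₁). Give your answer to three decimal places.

numerator: Q₃ + Q₁ − 2Q₂ = 49.3 + 38.6 − 2×46.6 = -5.3000
denominator: Q₃ − Q₁ = 49.3 − 38.6 = 10.7000
Bowley skewness = -5.3000 / 10.7000 ≈ -0.495

-0.495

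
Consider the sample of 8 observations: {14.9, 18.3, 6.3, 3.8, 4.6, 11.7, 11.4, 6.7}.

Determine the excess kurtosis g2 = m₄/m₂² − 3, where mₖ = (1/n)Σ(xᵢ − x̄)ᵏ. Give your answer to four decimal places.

-1.1443

x̄ = 9.7125
Σ(xᵢ − x̄)² = 189.2688 ⇒ m₂ = 23.65859
Σ(xᵢ − x̄)⁴ = 8309.4004 ⇒ m₄ = 1038.67505
m₂² = 559.72906
g2 = m₄/m₂² − 3 = 1.85567 − 3 ≈ -1.1443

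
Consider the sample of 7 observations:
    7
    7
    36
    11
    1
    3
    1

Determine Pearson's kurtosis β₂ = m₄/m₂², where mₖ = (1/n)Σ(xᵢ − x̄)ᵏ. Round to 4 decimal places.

x̄ = 9.4286
Σ(xᵢ − x̄)² = 903.7143 ⇒ m₂ = 129.10204
Σ(xᵢ − x̄)⁴ = 510370.7813 ⇒ m₄ = 72910.11162
m₂² = 16667.33694
β₂ = m₄/m₂² = 72910.11162 / 16667.33694 ≈ 4.3744

4.3744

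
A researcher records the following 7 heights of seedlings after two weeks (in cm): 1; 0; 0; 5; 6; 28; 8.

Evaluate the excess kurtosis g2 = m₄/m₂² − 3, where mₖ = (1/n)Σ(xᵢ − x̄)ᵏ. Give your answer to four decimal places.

x̄ = 6.8571
Σ(xᵢ − x̄)² = 580.8571 ⇒ m₂ = 82.97959
Σ(xᵢ − x̄)⁴ = 205440.1341 ⇒ m₄ = 29348.59059
m₂² = 6885.61266
g2 = m₄/m₂² − 3 = 4.26231 − 3 ≈ 1.2623

1.2623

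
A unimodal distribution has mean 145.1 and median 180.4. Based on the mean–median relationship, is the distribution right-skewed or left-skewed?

mean − median = 145.1 − 180.4 = -35.3
mean < median ⇒ the longer tail is on the left ⇒ left-skewed (negatively skewed).

left-skewed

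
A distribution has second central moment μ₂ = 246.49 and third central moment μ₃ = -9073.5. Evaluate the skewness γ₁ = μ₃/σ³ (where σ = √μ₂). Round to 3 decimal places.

σ = √μ₂ = √246.49 = 15.70000
σ³ = μ₂^(3/2) = 3869.89300
γ₁ = μ₃/σ³ = -9073.5 / 3869.89300 ≈ -2.345

-2.345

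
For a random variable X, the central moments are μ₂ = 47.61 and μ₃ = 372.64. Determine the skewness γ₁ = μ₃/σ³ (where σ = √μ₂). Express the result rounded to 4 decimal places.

1.1343

σ = √μ₂ = √47.61 = 6.90000
σ³ = μ₂^(3/2) = 328.50900
γ₁ = μ₃/σ³ = 372.64 / 328.50900 ≈ 1.1343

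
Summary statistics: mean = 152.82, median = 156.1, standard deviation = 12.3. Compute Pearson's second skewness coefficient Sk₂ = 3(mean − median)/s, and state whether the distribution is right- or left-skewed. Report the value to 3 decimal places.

-0.800, left-skewed

Sk₂ = 3(152.82 − 156.1) / 12.3 = 3 × -3.2800 / 12.3
    = -9.8400 / 12.3 ≈ -0.800
Sk₂ < 0 ⇒ mean < median ⇒ left-skewed (negative skew).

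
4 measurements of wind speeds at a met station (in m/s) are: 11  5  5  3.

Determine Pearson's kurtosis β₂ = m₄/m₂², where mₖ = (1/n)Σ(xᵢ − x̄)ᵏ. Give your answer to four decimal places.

x̄ = 6.0000
Σ(xᵢ − x̄)² = 36.0000 ⇒ m₂ = 9.00000
Σ(xᵢ − x̄)⁴ = 708.0000 ⇒ m₄ = 177.00000
m₂² = 81.00000
β₂ = m₄/m₂² = 177.00000 / 81.00000 ≈ 2.1852

2.1852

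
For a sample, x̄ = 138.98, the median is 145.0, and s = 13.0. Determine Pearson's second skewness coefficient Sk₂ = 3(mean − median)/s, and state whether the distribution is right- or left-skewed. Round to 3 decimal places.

-1.389, left-skewed

Sk₂ = 3(138.98 − 145.0) / 13.0 = 3 × -6.0200 / 13.0
    = -18.0600 / 13.0 ≈ -1.389
Sk₂ < 0 ⇒ mean < median ⇒ left-skewed (negative skew).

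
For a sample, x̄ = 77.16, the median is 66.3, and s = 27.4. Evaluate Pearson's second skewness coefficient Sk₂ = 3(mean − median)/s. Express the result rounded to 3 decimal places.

1.189

Sk₂ = 3(77.16 − 66.3) / 27.4 = 3 × 10.8600 / 27.4
    = 32.5800 / 27.4 ≈ 1.189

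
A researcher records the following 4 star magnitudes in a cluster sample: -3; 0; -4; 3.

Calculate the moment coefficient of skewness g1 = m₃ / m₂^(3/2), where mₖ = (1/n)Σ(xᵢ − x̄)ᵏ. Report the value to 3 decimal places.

x̄ = (-3 + 0 - 4 + 3) / 4 = -1.0000
deviations (xᵢ − x̄): -2.0000, 1.0000, -3.0000, 4.0000
Σ(xᵢ − x̄)² = 30.0000 ⇒ m₂ = 30.0000/4 = 7.50000
Σ(xᵢ − x̄)³ = 30.0000 ⇒ m₃ = 30.0000/4 = 7.50000
m₂^(3/2) = 7.50000^(1.5) = 20.53960
g1 = m₃ / m₂^(3/2) = 7.50000 / 20.53960 ≈ 0.365

0.365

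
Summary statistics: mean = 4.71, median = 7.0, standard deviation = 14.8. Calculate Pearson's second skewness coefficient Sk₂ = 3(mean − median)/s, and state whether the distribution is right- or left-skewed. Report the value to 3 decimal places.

-0.464, left-skewed

Sk₂ = 3(4.71 − 7.0) / 14.8 = 3 × -2.2900 / 14.8
    = -6.8700 / 14.8 ≈ -0.464
Sk₂ < 0 ⇒ mean < median ⇒ left-skewed (negative skew).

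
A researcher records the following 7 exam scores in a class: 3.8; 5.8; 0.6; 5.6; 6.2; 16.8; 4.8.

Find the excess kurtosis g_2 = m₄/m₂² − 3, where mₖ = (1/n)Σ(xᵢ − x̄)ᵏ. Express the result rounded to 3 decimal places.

x̄ = 6.2286
Σ(xᵢ − x̄)² = 151.9543 ⇒ m₂ = 21.70776
Σ(xᵢ − x̄)⁴ = 13532.0177 ⇒ m₄ = 1933.14538
m₂² = 471.22663
g_2 = m₄/m₂² − 3 = 4.10237 − 3 ≈ 1.102

1.102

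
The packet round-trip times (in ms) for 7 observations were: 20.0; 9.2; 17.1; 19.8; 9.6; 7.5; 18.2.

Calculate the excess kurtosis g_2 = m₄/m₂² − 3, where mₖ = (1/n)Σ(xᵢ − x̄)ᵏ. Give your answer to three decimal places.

x̄ = 14.4857
Σ(xᵢ − x̄)² = 179.8886 ⇒ m₂ = 25.69837
Σ(xᵢ − x̄)⁴ = 5691.0559 ⇒ m₄ = 813.00799
m₂² = 660.40608
g_2 = m₄/m₂² − 3 = 1.23107 − 3 ≈ -1.769

-1.769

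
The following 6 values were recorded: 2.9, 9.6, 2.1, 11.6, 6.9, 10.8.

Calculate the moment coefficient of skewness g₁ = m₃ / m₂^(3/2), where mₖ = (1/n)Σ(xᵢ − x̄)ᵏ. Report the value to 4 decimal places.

-0.3115

x̄ = (2.9 + 9.6 + 2.1 + 11.6 + 6.9 + 10.8) / 6 = 7.3167
deviations (xᵢ − x̄): -4.4167, 2.2833, -5.2167, 4.2833, -0.4167, 3.4833
Σ(xᵢ − x̄)² = 82.5883 ⇒ m₂ = 82.5883/6 = 13.76472
Σ(xᵢ − x̄)³ = -95.4364 ⇒ m₃ = -95.4364/6 = -15.90607
m₂^(3/2) = 13.76472^(1.5) = 51.06827
g₁ = m₃ / m₂^(3/2) = -15.90607 / 51.06827 ≈ -0.3115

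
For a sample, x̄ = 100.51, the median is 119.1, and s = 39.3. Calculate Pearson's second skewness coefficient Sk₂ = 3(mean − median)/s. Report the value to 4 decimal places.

Sk₂ = 3(100.51 − 119.1) / 39.3 = 3 × -18.5900 / 39.3
    = -55.7700 / 39.3 ≈ -1.4191

-1.4191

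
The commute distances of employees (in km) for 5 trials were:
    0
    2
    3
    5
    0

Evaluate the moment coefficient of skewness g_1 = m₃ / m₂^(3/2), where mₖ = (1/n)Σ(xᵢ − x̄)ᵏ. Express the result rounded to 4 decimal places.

x̄ = (0 + 2 + 3 + 5 + 0) / 5 = 2.0000
deviations (xᵢ − x̄): -2.0000, 0.0000, 1.0000, 3.0000, -2.0000
Σ(xᵢ − x̄)² = 18.0000 ⇒ m₂ = 18.0000/5 = 3.60000
Σ(xᵢ − x̄)³ = 12.0000 ⇒ m₃ = 12.0000/5 = 2.40000
m₂^(3/2) = 3.60000^(1.5) = 6.83052
g_1 = m₃ / m₂^(3/2) = 2.40000 / 6.83052 ≈ 0.3514

0.3514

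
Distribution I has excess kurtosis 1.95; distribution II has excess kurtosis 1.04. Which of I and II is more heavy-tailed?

Higher excess kurtosis ⇒ heavier tails relative to the normal distribution.
1.95 vs 1.04: the larger is 1.95, so I has heavier tails.

I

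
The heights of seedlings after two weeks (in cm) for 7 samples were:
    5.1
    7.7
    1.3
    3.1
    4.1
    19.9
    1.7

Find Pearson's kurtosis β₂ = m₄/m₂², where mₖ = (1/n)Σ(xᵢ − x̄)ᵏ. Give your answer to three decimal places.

4.165

x̄ = 6.1286
Σ(xᵢ − x̄)² = 249.3943 ⇒ m₂ = 35.62776
Σ(xᵢ − x̄)⁴ = 37004.4894 ⇒ m₄ = 5286.35563
m₂² = 1269.33693
β₂ = m₄/m₂² = 5286.35563 / 1269.33693 ≈ 4.165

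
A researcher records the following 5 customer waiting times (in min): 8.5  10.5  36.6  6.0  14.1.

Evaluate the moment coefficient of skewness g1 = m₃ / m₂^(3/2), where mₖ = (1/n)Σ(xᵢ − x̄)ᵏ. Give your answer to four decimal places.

1.2926

x̄ = (8.5 + 10.5 + 36.6 + 6.0 + 14.1) / 5 = 15.1400
deviations (xᵢ − x̄): -6.6400, -4.6400, 21.4600, -9.1400, -1.0400
Σ(xᵢ − x̄)² = 610.7720 ⇒ m₂ = 610.7720/5 = 122.15440
Σ(xᵢ − x̄)³ = 8725.6790 ⇒ m₃ = 8725.6790/5 = 1745.13581
m₂^(3/2) = 122.15440^(1.5) = 1350.09296
g1 = m₃ / m₂^(3/2) = 1745.13581 / 1350.09296 ≈ 1.2926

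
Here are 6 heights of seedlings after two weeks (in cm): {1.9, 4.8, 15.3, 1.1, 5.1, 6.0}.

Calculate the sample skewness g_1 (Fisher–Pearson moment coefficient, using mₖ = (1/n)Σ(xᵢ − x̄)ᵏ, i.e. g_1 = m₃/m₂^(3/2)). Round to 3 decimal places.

1.223

x̄ = (1.9 + 4.8 + 15.3 + 1.1 + 5.1 + 6.0) / 6 = 5.7000
deviations (xᵢ − x̄): -3.8000, -0.9000, 9.6000, -4.6000, -0.6000, 0.3000
Σ(xᵢ − x̄)² = 129.0200 ⇒ m₂ = 129.0200/6 = 21.50333
Σ(xᵢ − x̄)³ = 731.6100 ⇒ m₃ = 731.6100/6 = 121.93500
m₂^(3/2) = 21.50333^(1.5) = 99.71458
g_1 = m₃ / m₂^(3/2) = 121.93500 / 99.71458 ≈ 1.223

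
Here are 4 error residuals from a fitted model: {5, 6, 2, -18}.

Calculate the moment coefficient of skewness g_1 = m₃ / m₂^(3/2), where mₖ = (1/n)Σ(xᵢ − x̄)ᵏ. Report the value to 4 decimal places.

-1.0790

x̄ = (5 + 6 + 2 - 18) / 4 = -1.2500
deviations (xᵢ − x̄): 6.2500, 7.2500, 3.2500, -16.7500
Σ(xᵢ − x̄)² = 382.7500 ⇒ m₂ = 382.7500/4 = 95.68750
Σ(xᵢ − x̄)³ = -4039.8750 ⇒ m₃ = -4039.8750/4 = -1009.96875
m₂^(3/2) = 95.68750^(1.5) = 936.01501
g_1 = m₃ / m₂^(3/2) = -1009.96875 / 936.01501 ≈ -1.0790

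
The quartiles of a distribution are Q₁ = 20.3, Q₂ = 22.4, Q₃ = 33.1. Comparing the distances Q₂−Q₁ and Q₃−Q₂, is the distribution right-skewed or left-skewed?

Q₂ − Q₁ = 2.1;  Q₃ − Q₂ = 10.7
Q₃ − Q₂ > Q₂ − Q₁ ⇒ the upper half is more spread out ⇒ right-skewed.

right-skewed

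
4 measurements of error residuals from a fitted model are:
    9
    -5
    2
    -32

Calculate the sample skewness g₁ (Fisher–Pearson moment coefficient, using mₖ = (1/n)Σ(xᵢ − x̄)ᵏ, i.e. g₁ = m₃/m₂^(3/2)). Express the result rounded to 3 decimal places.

-0.817

x̄ = (9 - 5 + 2 - 32) / 4 = -6.5000
deviations (xᵢ − x̄): 15.5000, 1.5000, 8.5000, -25.5000
Σ(xᵢ − x̄)² = 965.0000 ⇒ m₂ = 965.0000/4 = 241.25000
Σ(xᵢ − x̄)³ = -12240.0000 ⇒ m₃ = -12240.0000/4 = -3060.00000
m₂^(3/2) = 241.25000^(1.5) = 3747.14918
g₁ = m₃ / m₂^(3/2) = -3060.00000 / 3747.14918 ≈ -0.817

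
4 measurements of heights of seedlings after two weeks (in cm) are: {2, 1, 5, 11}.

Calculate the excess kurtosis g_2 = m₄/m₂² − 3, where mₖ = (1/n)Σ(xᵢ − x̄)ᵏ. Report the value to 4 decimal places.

x̄ = 4.7500
Σ(xᵢ − x̄)² = 60.7500 ⇒ m₂ = 15.18750
Σ(xᵢ − x̄)⁴ = 1780.8281 ⇒ m₄ = 445.20703
m₂² = 230.66016
g_2 = m₄/m₂² − 3 = 1.93014 − 3 ≈ -1.0699

-1.0699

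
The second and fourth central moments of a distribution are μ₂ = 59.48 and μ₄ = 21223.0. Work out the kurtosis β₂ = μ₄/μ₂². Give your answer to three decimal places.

μ₂² = 59.48² = 3537.87040
μ₄/μ₂² = 21223.0 / 3537.87040 = 5.99881
β₂ ≈ 5.999

5.999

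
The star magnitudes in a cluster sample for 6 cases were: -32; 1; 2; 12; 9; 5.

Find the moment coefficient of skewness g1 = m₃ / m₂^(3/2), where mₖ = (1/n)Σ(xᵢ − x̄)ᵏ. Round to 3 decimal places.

x̄ = (-32 + 1 + 2 + 12 + 9 + 5) / 6 = -0.5000
deviations (xᵢ − x̄): -31.5000, 1.5000, 2.5000, 12.5000, 9.5000, 5.5000
Σ(xᵢ − x̄)² = 1277.5000 ⇒ m₂ = 1277.5000/6 = 212.91667
Σ(xᵢ − x̄)³ = -28260.0000 ⇒ m₃ = -28260.0000/6 = -4710.00000
m₂^(3/2) = 212.91667^(1.5) = 3106.80852
g1 = m₃ / m₂^(3/2) = -4710.00000 / 3106.80852 ≈ -1.516

-1.516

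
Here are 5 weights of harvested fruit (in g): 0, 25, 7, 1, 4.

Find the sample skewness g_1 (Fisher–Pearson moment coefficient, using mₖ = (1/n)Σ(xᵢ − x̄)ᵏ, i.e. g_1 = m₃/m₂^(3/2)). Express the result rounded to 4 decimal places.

x̄ = (0 + 25 + 7 + 1 + 4) / 5 = 7.4000
deviations (xᵢ − x̄): -7.4000, 17.6000, -0.4000, -6.4000, -3.4000
Σ(xᵢ − x̄)² = 417.2000 ⇒ m₂ = 417.2000/5 = 83.44000
Σ(xᵢ − x̄)³ = 4745.0400 ⇒ m₃ = 4745.0400/5 = 949.00800
m₂^(3/2) = 83.44000^(1.5) = 762.18684
g_1 = m₃ / m₂^(3/2) = 949.00800 / 762.18684 ≈ 1.2451

1.2451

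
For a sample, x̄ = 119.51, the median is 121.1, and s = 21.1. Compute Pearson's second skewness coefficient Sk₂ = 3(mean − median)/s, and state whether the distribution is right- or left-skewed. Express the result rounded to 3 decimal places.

Sk₂ = 3(119.51 − 121.1) / 21.1 = 3 × -1.5900 / 21.1
    = -4.7700 / 21.1 ≈ -0.226
Sk₂ < 0 ⇒ mean < median ⇒ left-skewed (negative skew).

-0.226, left-skewed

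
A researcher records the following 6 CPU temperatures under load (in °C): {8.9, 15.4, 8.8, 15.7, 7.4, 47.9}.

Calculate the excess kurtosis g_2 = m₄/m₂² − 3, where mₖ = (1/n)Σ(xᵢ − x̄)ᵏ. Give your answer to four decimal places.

x̄ = 17.3500
Σ(xᵢ − x̄)² = 1183.3350 ⇒ m₂ = 197.22250
Σ(xᵢ − x̄)⁴ = 891319.2150 ⇒ m₄ = 148553.20251
m₂² = 38896.71451
g_2 = m₄/m₂² − 3 = 3.81917 − 3 ≈ 0.8192

0.8192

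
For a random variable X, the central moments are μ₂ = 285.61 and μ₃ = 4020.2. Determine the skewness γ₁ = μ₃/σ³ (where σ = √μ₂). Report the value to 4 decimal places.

σ = √μ₂ = √285.61 = 16.90000
σ³ = μ₂^(3/2) = 4826.80900
γ₁ = μ₃/σ³ = 4020.2 / 4826.80900 ≈ 0.8329

0.8329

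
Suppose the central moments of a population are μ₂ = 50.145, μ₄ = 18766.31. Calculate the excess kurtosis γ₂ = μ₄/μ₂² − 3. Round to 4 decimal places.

4.4632

μ₂² = 50.145² = 2514.52103
μ₄/μ₂² = 18766.31 / 2514.52103 = 7.46317
γ₂ = 7.46317 − 3 ≈ 4.4632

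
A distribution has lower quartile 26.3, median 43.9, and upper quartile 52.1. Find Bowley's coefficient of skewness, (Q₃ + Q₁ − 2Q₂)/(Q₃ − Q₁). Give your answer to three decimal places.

numerator: Q₃ + Q₁ − 2Q₂ = 52.1 + 26.3 − 2×43.9 = -9.4000
denominator: Q₃ − Q₁ = 52.1 − 26.3 = 25.8000
Bowley skewness = -9.4000 / 25.8000 ≈ -0.364

-0.364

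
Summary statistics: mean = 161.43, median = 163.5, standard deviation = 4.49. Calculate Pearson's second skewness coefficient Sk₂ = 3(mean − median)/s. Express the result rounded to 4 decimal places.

-1.3831

Sk₂ = 3(161.43 − 163.5) / 4.49 = 3 × -2.0700 / 4.49
    = -6.2100 / 4.49 ≈ -1.3831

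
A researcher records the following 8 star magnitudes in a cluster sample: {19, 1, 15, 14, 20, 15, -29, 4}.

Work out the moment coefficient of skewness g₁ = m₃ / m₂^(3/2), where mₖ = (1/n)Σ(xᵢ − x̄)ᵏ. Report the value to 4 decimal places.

-1.5778

x̄ = (19 + 1 + 15 + 14 + 20 + 15 - 29 + 4) / 8 = 7.3750
deviations (xᵢ − x̄): 11.6250, -6.3750, 7.6250, 6.6250, 12.6250, 7.6250, -36.3750, -3.3750
Σ(xᵢ − x̄)² = 1829.8750 ⇒ m₂ = 1829.8750/8 = 228.73438
Σ(xᵢ − x̄)³ = -43666.0313 ⇒ m₃ = -43666.0313/8 = -5458.25391
m₂^(3/2) = 228.73438^(1.5) = 3459.37112
g₁ = m₃ / m₂^(3/2) = -5458.25391 / 3459.37112 ≈ -1.5778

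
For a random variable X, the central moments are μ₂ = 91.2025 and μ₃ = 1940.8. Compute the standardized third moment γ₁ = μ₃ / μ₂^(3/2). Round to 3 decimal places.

σ = √μ₂ = √91.2025 = 9.55000
σ³ = μ₂^(3/2) = 870.98388
γ₁ = μ₃/σ³ = 1940.8 / 870.98388 ≈ 2.228

2.228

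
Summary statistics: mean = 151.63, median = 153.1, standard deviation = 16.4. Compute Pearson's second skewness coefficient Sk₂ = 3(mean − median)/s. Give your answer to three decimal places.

Sk₂ = 3(151.63 − 153.1) / 16.4 = 3 × -1.4700 / 16.4
    = -4.4100 / 16.4 ≈ -0.269

-0.269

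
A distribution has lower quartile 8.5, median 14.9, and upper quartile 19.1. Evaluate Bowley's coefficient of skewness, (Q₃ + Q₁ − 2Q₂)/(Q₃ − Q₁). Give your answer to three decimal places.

numerator: Q₃ + Q₁ − 2Q₂ = 19.1 + 8.5 − 2×14.9 = -2.2000
denominator: Q₃ − Q₁ = 19.1 − 8.5 = 10.6000
Bowley skewness = -2.2000 / 10.6000 ≈ -0.208

-0.208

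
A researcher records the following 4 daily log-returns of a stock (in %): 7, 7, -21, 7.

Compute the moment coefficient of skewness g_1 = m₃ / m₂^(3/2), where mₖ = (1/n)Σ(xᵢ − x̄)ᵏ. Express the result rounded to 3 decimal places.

-1.155

x̄ = (7 + 7 - 21 + 7) / 4 = 0.0000
deviations (xᵢ − x̄): 7.0000, 7.0000, -21.0000, 7.0000
Σ(xᵢ − x̄)² = 588.0000 ⇒ m₂ = 588.0000/4 = 147.00000
Σ(xᵢ − x̄)³ = -8232.0000 ⇒ m₃ = -8232.0000/4 = -2058.00000
m₂^(3/2) = 147.00000^(1.5) = 1782.28028
g_1 = m₃ / m₂^(3/2) = -2058.00000 / 1782.28028 ≈ -1.155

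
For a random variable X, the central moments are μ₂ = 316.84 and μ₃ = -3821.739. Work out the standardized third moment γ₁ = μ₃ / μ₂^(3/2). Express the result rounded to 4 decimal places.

σ = √μ₂ = √316.84 = 17.80000
σ³ = μ₂^(3/2) = 5639.75200
γ₁ = μ₃/σ³ = -3821.739 / 5639.75200 ≈ -0.6776

-0.6776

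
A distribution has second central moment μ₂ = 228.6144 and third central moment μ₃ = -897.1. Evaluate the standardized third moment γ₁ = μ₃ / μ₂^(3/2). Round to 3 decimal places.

σ = √μ₂ = √228.6144 = 15.12000
σ³ = μ₂^(3/2) = 3456.64973
γ₁ = μ₃/σ³ = -897.1 / 3456.64973 ≈ -0.260

-0.260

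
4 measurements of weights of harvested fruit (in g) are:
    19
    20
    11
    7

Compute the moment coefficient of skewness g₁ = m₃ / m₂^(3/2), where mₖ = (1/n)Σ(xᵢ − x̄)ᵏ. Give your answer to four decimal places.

-0.1826

x̄ = (19 + 20 + 11 + 7) / 4 = 14.2500
deviations (xᵢ − x̄): 4.7500, 5.7500, -3.2500, -7.2500
Σ(xᵢ − x̄)² = 118.7500 ⇒ m₂ = 118.7500/4 = 29.68750
Σ(xᵢ − x̄)³ = -118.1250 ⇒ m₃ = -118.1250/4 = -29.53125
m₂^(3/2) = 29.68750^(1.5) = 161.75602
g₁ = m₃ / m₂^(3/2) = -29.53125 / 161.75602 ≈ -0.1826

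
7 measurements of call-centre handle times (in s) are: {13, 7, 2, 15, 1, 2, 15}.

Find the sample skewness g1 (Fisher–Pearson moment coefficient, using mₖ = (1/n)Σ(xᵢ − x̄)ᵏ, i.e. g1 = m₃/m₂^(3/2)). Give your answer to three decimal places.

0.097

x̄ = (13 + 7 + 2 + 15 + 1 + 2 + 15) / 7 = 7.8571
deviations (xᵢ − x̄): 5.1429, -0.8571, -5.8571, 7.1429, -6.8571, -5.8571, 7.1429
Σ(xᵢ − x̄)² = 244.8571 ⇒ m₂ = 244.8571/7 = 34.97959
Σ(xᵢ − x̄)³ = 139.9592 ⇒ m₃ = 139.9592/7 = 19.99417
m₂^(3/2) = 34.97959^(1.5) = 206.88171
g1 = m₃ / m₂^(3/2) = 19.99417 / 206.88171 ≈ 0.097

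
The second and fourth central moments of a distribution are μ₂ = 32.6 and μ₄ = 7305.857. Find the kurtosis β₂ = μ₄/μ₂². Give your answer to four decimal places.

6.8744

μ₂² = 32.6² = 1062.76000
μ₄/μ₂² = 7305.857 / 1062.76000 = 6.87442
β₂ ≈ 6.8744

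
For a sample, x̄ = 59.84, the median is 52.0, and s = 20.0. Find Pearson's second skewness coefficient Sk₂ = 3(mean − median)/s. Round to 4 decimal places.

1.1760

Sk₂ = 3(59.84 − 52.0) / 20.0 = 3 × 7.8400 / 20.0
    = 23.5200 / 20.0 ≈ 1.1760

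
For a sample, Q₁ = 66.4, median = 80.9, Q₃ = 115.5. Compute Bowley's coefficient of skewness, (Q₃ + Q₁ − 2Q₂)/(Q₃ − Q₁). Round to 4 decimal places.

0.4094

numerator: Q₃ + Q₁ − 2Q₂ = 115.5 + 66.4 − 2×80.9 = 20.1000
denominator: Q₃ − Q₁ = 115.5 − 66.4 = 49.1000
Bowley skewness = 20.1000 / 49.1000 ≈ 0.4094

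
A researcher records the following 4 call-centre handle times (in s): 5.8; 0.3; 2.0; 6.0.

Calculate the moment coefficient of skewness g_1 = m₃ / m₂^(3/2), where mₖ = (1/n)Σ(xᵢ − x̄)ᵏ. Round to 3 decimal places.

-0.172

x̄ = (5.8 + 0.3 + 2.0 + 6.0) / 4 = 3.5250
deviations (xᵢ − x̄): 2.2750, -3.2250, -1.5250, 2.4750
Σ(xᵢ − x̄)² = 24.0275 ⇒ m₂ = 24.0275/4 = 6.00688
Σ(xᵢ − x̄)³ = -10.1531 ⇒ m₃ = -10.1531/4 = -2.53828
m₂^(3/2) = 6.00688^(1.5) = 14.72221
g_1 = m₃ / m₂^(3/2) = -2.53828 / 14.72221 ≈ -0.172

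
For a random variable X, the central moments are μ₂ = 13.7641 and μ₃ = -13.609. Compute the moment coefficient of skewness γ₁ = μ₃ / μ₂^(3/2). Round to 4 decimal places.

-0.2665

σ = √μ₂ = √13.7641 = 3.71000
σ³ = μ₂^(3/2) = 51.06481
γ₁ = μ₃/σ³ = -13.609 / 51.06481 ≈ -0.2665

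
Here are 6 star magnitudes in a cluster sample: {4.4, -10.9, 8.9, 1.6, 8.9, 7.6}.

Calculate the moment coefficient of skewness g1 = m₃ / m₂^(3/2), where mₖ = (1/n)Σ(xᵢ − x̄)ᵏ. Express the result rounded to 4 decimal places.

x̄ = (4.4 - 10.9 + 8.9 + 1.6 + 8.9 + 7.6) / 6 = 3.4167
deviations (xᵢ − x̄): 0.9833, -14.3167, 5.4833, -1.8167, 5.4833, 4.1833
Σ(xᵢ − x̄)² = 286.8683 ⇒ m₂ = 286.8683/6 = 47.81139
Σ(xᵢ − x̄)³ = -2536.5444 ⇒ m₃ = -2536.5444/6 = -422.75741
m₂^(3/2) = 47.81139^(1.5) = 330.59558
g1 = m₃ / m₂^(3/2) = -422.75741 / 330.59558 ≈ -1.2788

-1.2788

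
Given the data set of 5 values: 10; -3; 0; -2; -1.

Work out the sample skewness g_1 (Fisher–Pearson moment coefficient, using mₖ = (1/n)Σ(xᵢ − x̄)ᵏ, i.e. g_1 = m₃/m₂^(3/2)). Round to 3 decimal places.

x̄ = (10 - 3 + 0 - 2 - 1) / 5 = 0.8000
deviations (xᵢ − x̄): 9.2000, -3.8000, -0.8000, -2.8000, -1.8000
Σ(xᵢ − x̄)² = 110.8000 ⇒ m₂ = 110.8000/5 = 22.16000
Σ(xᵢ − x̄)³ = 695.5200 ⇒ m₃ = 695.5200/5 = 139.10400
m₂^(3/2) = 22.16000^(1.5) = 104.31689
g_1 = m₃ / m₂^(3/2) = 139.10400 / 104.31689 ≈ 1.333

1.333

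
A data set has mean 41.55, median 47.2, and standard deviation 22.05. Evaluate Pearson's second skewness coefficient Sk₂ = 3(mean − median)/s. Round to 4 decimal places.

Sk₂ = 3(41.55 − 47.2) / 22.05 = 3 × -5.6500 / 22.05
    = -16.9500 / 22.05 ≈ -0.7687

-0.7687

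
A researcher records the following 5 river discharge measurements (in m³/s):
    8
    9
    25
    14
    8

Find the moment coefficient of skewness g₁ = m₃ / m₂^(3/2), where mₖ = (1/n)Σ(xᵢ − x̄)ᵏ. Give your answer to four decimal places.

1.1262

x̄ = (8 + 9 + 25 + 14 + 8) / 5 = 12.8000
deviations (xᵢ − x̄): -4.8000, -3.8000, 12.2000, 1.2000, -4.8000
Σ(xᵢ − x̄)² = 210.8000 ⇒ m₂ = 210.8000/5 = 42.16000
Σ(xᵢ − x̄)³ = 1541.5200 ⇒ m₃ = 1541.5200/5 = 308.30400
m₂^(3/2) = 42.16000^(1.5) = 273.74797
g₁ = m₃ / m₂^(3/2) = 308.30400 / 273.74797 ≈ 1.1262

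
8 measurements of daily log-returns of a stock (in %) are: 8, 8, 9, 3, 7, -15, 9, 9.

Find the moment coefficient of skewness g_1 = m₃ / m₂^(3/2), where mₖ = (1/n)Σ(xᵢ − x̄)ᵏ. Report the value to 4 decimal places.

x̄ = (8 + 8 + 9 + 3 + 7 - 15 + 9 + 9) / 8 = 4.7500
deviations (xᵢ − x̄): 3.2500, 3.2500, 4.2500, -1.7500, 2.2500, -19.7500, 4.2500, 4.2500
Σ(xᵢ − x̄)² = 473.5000 ⇒ m₂ = 473.5000/8 = 59.18750
Σ(xᵢ − x̄)³ = -7398.7500 ⇒ m₃ = -7398.7500/8 = -924.84375
m₂^(3/2) = 59.18750^(1.5) = 455.34964
g_1 = m₃ / m₂^(3/2) = -924.84375 / 455.34964 ≈ -2.0311

-2.0311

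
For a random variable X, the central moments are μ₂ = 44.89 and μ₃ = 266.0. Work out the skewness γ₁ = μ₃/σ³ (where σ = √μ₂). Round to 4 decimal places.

σ = √μ₂ = √44.89 = 6.70000
σ³ = μ₂^(3/2) = 300.76300
γ₁ = μ₃/σ³ = 266.0 / 300.76300 ≈ 0.8844

0.8844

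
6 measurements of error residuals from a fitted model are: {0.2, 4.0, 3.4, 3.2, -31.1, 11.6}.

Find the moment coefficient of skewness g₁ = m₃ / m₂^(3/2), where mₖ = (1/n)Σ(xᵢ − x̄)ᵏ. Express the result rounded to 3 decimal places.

-1.519

x̄ = (0.2 + 4.0 + 3.4 + 3.2 - 31.1 + 11.6) / 6 = -1.4500
deviations (xᵢ − x̄): 1.6500, 5.4500, 4.8500, 4.6500, -29.6500, 13.0500
Σ(xᵢ − x̄)² = 1126.9950 ⇒ m₂ = 1126.9950/6 = 187.83250
Σ(xᵢ − x̄)³ = -23462.5350 ⇒ m₃ = -23462.5350/6 = -3910.42250
m₂^(3/2) = 187.83250^(1.5) = 2574.28193
g₁ = m₃ / m₂^(3/2) = -3910.42250 / 2574.28193 ≈ -1.519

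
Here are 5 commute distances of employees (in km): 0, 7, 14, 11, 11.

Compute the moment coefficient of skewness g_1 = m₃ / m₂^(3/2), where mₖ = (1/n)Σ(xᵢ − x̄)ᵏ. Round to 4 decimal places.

-0.8019

x̄ = (0 + 7 + 14 + 11 + 11) / 5 = 8.6000
deviations (xᵢ − x̄): -8.6000, -1.6000, 5.4000, 2.4000, 2.4000
Σ(xᵢ − x̄)² = 117.2000 ⇒ m₂ = 117.2000/5 = 23.44000
Σ(xᵢ − x̄)³ = -455.0400 ⇒ m₃ = -455.0400/5 = -91.00800
m₂^(3/2) = 23.44000^(1.5) = 113.48446
g_1 = m₃ / m₂^(3/2) = -91.00800 / 113.48446 ≈ -0.8019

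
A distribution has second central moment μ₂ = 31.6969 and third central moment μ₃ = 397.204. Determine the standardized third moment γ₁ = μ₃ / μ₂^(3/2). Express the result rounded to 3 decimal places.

σ = √μ₂ = √31.6969 = 5.63000
σ³ = μ₂^(3/2) = 178.45355
γ₁ = μ₃/σ³ = 397.204 / 178.45355 ≈ 2.226

2.226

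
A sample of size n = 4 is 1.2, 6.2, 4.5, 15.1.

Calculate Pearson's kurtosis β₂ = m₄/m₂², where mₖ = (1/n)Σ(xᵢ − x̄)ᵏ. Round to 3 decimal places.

2.082

x̄ = 6.7500
Σ(xᵢ − x̄)² = 105.8900 ⇒ m₂ = 26.47250
Σ(xᵢ − x̄)⁴ = 5835.7414 ⇒ m₄ = 1458.93536
m₂² = 700.79326
β₂ = m₄/m₂² = 1458.93536 / 700.79326 ≈ 2.082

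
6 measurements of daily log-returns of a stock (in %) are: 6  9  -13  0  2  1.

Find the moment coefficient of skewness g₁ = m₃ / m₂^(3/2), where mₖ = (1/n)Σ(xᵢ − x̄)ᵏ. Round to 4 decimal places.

x̄ = (6 + 9 - 13 + 0 + 2 + 1) / 6 = 0.8333
deviations (xᵢ − x̄): 5.1667, 8.1667, -13.8333, -0.8333, 1.1667, 0.1667
Σ(xᵢ − x̄)² = 286.8333 ⇒ m₂ = 286.8333/6 = 47.80556
Σ(xᵢ − x̄)³ = -1963.5556 ⇒ m₃ = -1963.5556/6 = -327.25926
m₂^(3/2) = 47.80556^(1.5) = 330.53508
g₁ = m₃ / m₂^(3/2) = -327.25926 / 330.53508 ≈ -0.9901

-0.9901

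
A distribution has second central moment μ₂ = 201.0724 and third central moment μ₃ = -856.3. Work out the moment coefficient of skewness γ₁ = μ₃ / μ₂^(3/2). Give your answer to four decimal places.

σ = √μ₂ = √201.0724 = 14.18000
σ³ = μ₂^(3/2) = 2851.20663
γ₁ = μ₃/σ³ = -856.3 / 2851.20663 ≈ -0.3003

-0.3003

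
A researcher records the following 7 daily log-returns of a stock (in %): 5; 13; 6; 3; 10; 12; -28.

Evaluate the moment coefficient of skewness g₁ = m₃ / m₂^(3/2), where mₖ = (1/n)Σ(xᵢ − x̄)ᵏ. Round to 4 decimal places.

-1.7532

x̄ = (5 + 13 + 6 + 3 + 10 + 12 - 28) / 7 = 3.0000
deviations (xᵢ − x̄): 2.0000, 10.0000, 3.0000, 0.0000, 7.0000, 9.0000, -31.0000
Σ(xᵢ − x̄)² = 1204.0000 ⇒ m₂ = 1204.0000/7 = 172.00000
Σ(xᵢ − x̄)³ = -27684.0000 ⇒ m₃ = -27684.0000/7 = -3954.85714
m₂^(3/2) = 172.00000^(1.5) = 2255.75885
g₁ = m₃ / m₂^(3/2) = -3954.85714 / 2255.75885 ≈ -1.7532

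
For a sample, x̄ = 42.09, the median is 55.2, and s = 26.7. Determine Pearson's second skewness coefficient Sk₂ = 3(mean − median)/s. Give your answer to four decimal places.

Sk₂ = 3(42.09 − 55.2) / 26.7 = 3 × -13.1100 / 26.7
    = -39.3300 / 26.7 ≈ -1.4730

-1.4730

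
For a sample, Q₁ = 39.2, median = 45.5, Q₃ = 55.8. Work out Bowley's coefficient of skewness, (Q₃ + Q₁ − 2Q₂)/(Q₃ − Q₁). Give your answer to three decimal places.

numerator: Q₃ + Q₁ − 2Q₂ = 55.8 + 39.2 − 2×45.5 = 4.0000
denominator: Q₃ − Q₁ = 55.8 − 39.2 = 16.6000
Bowley skewness = 4.0000 / 16.6000 ≈ 0.241

0.241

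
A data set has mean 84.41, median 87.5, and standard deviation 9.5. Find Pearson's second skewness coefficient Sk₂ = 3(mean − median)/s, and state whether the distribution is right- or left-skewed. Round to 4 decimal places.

-0.9758, left-skewed

Sk₂ = 3(84.41 − 87.5) / 9.5 = 3 × -3.0900 / 9.5
    = -9.2700 / 9.5 ≈ -0.9758
Sk₂ < 0 ⇒ mean < median ⇒ left-skewed (negative skew).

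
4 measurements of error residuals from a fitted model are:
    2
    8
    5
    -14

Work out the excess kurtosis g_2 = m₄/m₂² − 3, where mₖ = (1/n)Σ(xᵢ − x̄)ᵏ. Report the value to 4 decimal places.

-0.8238

x̄ = 0.2500
Σ(xᵢ − x̄)² = 288.7500 ⇒ m₂ = 72.18750
Σ(xᵢ − x̄)⁴ = 45360.3281 ⇒ m₄ = 11340.08203
m₂² = 5211.03516
g_2 = m₄/m₂² − 3 = 2.17617 − 3 ≈ -0.8238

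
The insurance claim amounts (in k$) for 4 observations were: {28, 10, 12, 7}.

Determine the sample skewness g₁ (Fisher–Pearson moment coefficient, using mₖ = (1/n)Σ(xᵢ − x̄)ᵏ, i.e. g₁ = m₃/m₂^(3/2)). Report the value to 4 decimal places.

x̄ = (28 + 10 + 12 + 7) / 4 = 14.2500
deviations (xᵢ − x̄): 13.7500, -4.2500, -2.2500, -7.2500
Σ(xᵢ − x̄)² = 264.7500 ⇒ m₂ = 264.7500/4 = 66.18750
Σ(xᵢ − x̄)³ = 2130.3750 ⇒ m₃ = 2130.3750/4 = 532.59375
m₂^(3/2) = 66.18750^(1.5) = 538.47304
g₁ = m₃ / m₂^(3/2) = 532.59375 / 538.47304 ≈ 0.9891

0.9891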